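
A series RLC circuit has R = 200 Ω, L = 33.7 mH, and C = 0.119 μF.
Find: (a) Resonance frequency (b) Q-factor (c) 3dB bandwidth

Step 1 — Resonance condition Im(Z)=0 gives ω₀ = 1/√(LC).
Step 2 — ω₀ = 1/√(0.0337·1.19e-07) = 1.579e+04 rad/s.
Step 3 — f₀ = ω₀/(2π) = 2513 Hz.
Step 4 — Series Q: Q = ω₀L/R = 1.579e+04·0.0337/200 = 2.661.
Step 5 — 3dB bandwidth: Δω = ω₀/Q = 5935 rad/s; BW = Δω/(2π) = 944.5 Hz.

(a) f₀ = 2513 Hz  (b) Q = 2.661  (c) BW = 944.5 Hz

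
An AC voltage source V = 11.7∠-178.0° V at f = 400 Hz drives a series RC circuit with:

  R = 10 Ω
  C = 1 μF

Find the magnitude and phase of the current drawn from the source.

Step 1 — Angular frequency: ω = 2π·f = 2π·400 = 2513 rad/s.
Step 2 — Component impedances:
  R: Z = R = 10 Ω
  C: Z = 1/(jωC) = -j/(ω·C) = 0 - j397.9 Ω
Step 3 — Series combination: Z_total = R + C = 10 - j397.9 Ω = 398∠-88.6° Ω.
Step 4 — Source phasor: V = 11.7∠-178.0° V = -11.69 - j0.4083 V.
Step 5 — Ohm's law: I = V / Z_total = (-11.69 - j0.4083) / (10 - j397.9) = 0.0002875 - j0.02939 A.
Step 6 — Convert to polar: |I| = 0.0294 A, ∠I = -89.4°.

I = 0.0294∠-89.4° A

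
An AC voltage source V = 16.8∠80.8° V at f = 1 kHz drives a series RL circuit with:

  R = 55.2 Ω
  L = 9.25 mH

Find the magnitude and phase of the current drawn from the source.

Step 1 — Angular frequency: ω = 2π·f = 2π·1000 = 6283 rad/s.
Step 2 — Component impedances:
  R: Z = R = 55.2 Ω
  L: Z = jωL = j·6283·0.00925 = 0 + j58.12 Ω
Step 3 — Series combination: Z_total = R + L = 55.2 + j58.12 Ω = 80.16∠46.5° Ω.
Step 4 — Source phasor: V = 16.8∠80.8° V = 2.686 + j16.58 V.
Step 5 — Ohm's law: I = V / Z_total = (2.686 + j16.58) / (55.2 + j58.12) = 0.1731 + j0.1182 A.
Step 6 — Convert to polar: |I| = 0.2096 A, ∠I = 34.3°.

I = 0.2096∠34.3° A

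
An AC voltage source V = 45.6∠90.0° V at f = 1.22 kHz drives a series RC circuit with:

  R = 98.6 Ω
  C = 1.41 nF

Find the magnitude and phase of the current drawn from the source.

Step 1 — Angular frequency: ω = 2π·f = 2π·1220 = 7665 rad/s.
Step 2 — Component impedances:
  R: Z = R = 98.6 Ω
  C: Z = 1/(jωC) = -j/(ω·C) = 0 - j9.252e+04 Ω
Step 3 — Series combination: Z_total = R + C = 98.6 - j9.252e+04 Ω = 9.252e+04∠-89.9° Ω.
Step 4 — Source phasor: V = 45.6∠90.0° V = 0 + j45.6 V.
Step 5 — Ohm's law: I = V / Z_total = (0 + j45.6) / (98.6 - j9.252e+04) = -0.0004929 + j5.252e-07 A.
Step 6 — Convert to polar: |I| = 0.0004929 A, ∠I = 179.9°.

I = 0.0004929∠179.9° A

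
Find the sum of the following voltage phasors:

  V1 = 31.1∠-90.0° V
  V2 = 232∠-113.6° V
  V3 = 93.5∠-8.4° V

Step 1 — Convert each phasor to rectangular form:
  V1 = 31.1·(cos(-90.0°) + j·sin(-90.0°)) = 0 - j31.1 V
  V2 = 232·(cos(-113.6°) + j·sin(-113.6°)) = -92.88 - j212.6 V
  V3 = 93.5·(cos(-8.4°) + j·sin(-8.4°)) = 92.5 - j13.66 V
Step 2 — Sum components: V_total = -0.384 - j257.4 V.
Step 3 — Convert to polar: |V_total| = 257.4 V, ∠V_total = -90.1°.

V_total = 257.4∠-90.1° V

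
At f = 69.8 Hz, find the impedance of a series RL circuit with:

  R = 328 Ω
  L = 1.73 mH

Step 1 — Angular frequency: ω = 2π·f = 2π·69.8 = 438.6 rad/s.
Step 2 — Component impedances:
  R: Z = R = 328 Ω
  L: Z = jωL = j·438.6·0.00173 = 0 + j0.7587 Ω
Step 3 — Series combination: Z_total = R + L = 328 + j0.7587 Ω = 328∠0.1° Ω.

Z = 328 + j0.7587 Ω = 328∠0.1° Ω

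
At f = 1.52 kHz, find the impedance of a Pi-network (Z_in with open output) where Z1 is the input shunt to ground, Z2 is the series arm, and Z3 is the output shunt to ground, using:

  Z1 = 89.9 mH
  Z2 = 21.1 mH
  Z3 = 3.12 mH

Step 1 — Angular frequency: ω = 2π·f = 2π·1520 = 9550 rad/s.
Step 2 — Component impedances:
  Z1: Z = jωL = j·9550·0.0899 = 0 + j858.6 Ω
  Z2: Z = jωL = j·9550·0.0211 = 0 + j201.5 Ω
  Z3: Z = jωL = j·9550·0.00312 = 0 + j29.8 Ω
Step 3 — With open output, the series arm Z2 and the output shunt Z3 appear in series to ground: Z2 + Z3 = 0 + j231.3 Ω.
Step 4 — Parallel with input shunt Z1: Z_in = Z1 || (Z2 + Z3) = 0 + j182.2 Ω = 182.2∠90.0° Ω.

Z = 0 + j182.2 Ω = 182.2∠90.0° Ω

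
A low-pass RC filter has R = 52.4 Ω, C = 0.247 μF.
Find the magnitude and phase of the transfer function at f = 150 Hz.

Step 1 — Angular frequency: ω = 2π·150 = 942.5 rad/s.
Step 2 — Transfer function: H(jω) = 1/(1 + jωRC).
Step 3 — Denominator: 1 + jωRC = 1 + j·942.5·52.4·2.47e-07 = 1 + j0.0122.
Step 4 — H = 0.9999 - j0.0122.
Step 5 — Magnitude: |H| = 0.9999 (-0.0 dB); phase: φ = -0.7°.

|H| = 0.9999 (-0.0 dB), φ = -0.7°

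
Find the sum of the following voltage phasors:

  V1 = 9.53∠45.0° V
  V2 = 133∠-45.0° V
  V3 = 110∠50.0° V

Step 1 — Convert each phasor to rectangular form:
  V1 = 9.53·(cos(45.0°) + j·sin(45.0°)) = 6.739 + j6.739 V
  V2 = 133·(cos(-45.0°) + j·sin(-45.0°)) = 94.05 - j94.05 V
  V3 = 110·(cos(50.0°) + j·sin(50.0°)) = 70.71 + j84.26 V
Step 2 — Sum components: V_total = 171.5 - j3.042 V.
Step 3 — Convert to polar: |V_total| = 171.5 V, ∠V_total = -1.0°.

V_total = 171.5∠-1.0° V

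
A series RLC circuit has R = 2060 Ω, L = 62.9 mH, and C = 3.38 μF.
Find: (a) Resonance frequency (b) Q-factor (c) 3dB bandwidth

Step 1 — Resonance: ω₀ = 1/√(LC) = 1/√(0.0629·3.38e-06) = 2169 rad/s.
Step 2 — f₀ = ω₀/(2π) = 345.2 Hz.
Step 3 — Series Q: Q = ω₀L/R = 2169·0.0629/2060 = 0.06622.
Step 4 — Bandwidth: Δω = ω₀/Q = 3.275e+04 rad/s; BW = Δω/(2π) = 5212 Hz.

(a) f₀ = 345.2 Hz  (b) Q = 0.06622  (c) BW = 5212 Hz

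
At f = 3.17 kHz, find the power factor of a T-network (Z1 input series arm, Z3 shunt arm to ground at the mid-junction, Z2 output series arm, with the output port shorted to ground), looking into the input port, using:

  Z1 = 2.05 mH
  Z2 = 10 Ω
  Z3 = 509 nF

Step 1 — Angular frequency: ω = 2π·f = 2π·3170 = 1.992e+04 rad/s.
Step 2 — Component impedances:
  Z1: Z = jωL = j·1.992e+04·0.00205 = 0 + j40.83 Ω
  Z2: Z = R = 10 Ω
  Z3: Z = 1/(jωC) = -j/(ω·C) = 0 - j98.64 Ω
Step 3 — With the output port shorted to ground, the output series arm Z2 runs from the junction to ground; the shunt arm Z3 also runs from the junction to ground. They appear in parallel: Z3 || Z2 = 9.898 - j1.003 Ω.
Step 4 — Series with input arm Z1: Z_in = Z1 + (Z3 || Z2) = 9.898 + j39.83 Ω = 41.04∠76.0° Ω.
Step 5 — Power factor: PF = cos(φ) = Re(Z)/|Z| = 9.898/41.04 = 0.2412.
Step 6 — Type: Im(Z) = 39.83 ⇒ lagging (phase φ = 76.0°).

PF = 0.2412 (lagging, φ = 76.0°)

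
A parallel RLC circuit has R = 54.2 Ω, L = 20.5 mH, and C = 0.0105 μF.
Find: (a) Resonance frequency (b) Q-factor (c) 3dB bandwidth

Step 1 — Resonance: ω₀ = 1/√(LC) = 1/√(0.0205·1.05e-08) = 6.816e+04 rad/s.
Step 2 — f₀ = ω₀/(2π) = 1.085e+04 Hz.
Step 3 — Parallel Q: Q = R/(ω₀L) = 54.2/(6.816e+04·0.0205) = 0.03879.
Step 4 — Bandwidth: Δω = ω₀/Q = 1.757e+06 rad/s; BW = Δω/(2π) = 2.797e+05 Hz.

(a) f₀ = 1.085e+04 Hz  (b) Q = 0.03879  (c) BW = 2.797e+05 Hz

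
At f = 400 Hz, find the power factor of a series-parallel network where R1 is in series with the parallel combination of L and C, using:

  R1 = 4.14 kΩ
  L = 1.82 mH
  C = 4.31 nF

Step 1 — Angular frequency: ω = 2π·f = 2π·400 = 2513 rad/s.
Step 2 — Component impedances:
  R1: Z = R = 4140 Ω
  L: Z = jωL = j·2513·0.00182 = 0 + j4.574 Ω
  C: Z = 1/(jωC) = -j/(ω·C) = 0 - j9.232e+04 Ω
Step 3 — Parallel branch: L || C = 1/(1/L + 1/C) = 0 + j4.574 Ω.
Step 4 — Series with R1: Z_total = R1 + (L || C) = 4140 + j4.574 Ω = 4140∠0.1° Ω.
Step 5 — Power factor: PF = cos(φ) = Re(Z)/|Z| = 4140/4140 = 1.
Step 6 — Type: Im(Z) = 4.574 ⇒ lagging (phase φ = 0.1°).

PF = 1 (lagging, φ = 0.1°)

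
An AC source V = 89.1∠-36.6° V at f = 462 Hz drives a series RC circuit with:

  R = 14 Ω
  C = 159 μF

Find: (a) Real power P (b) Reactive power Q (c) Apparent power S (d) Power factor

Step 1 — Angular frequency: ω = 2π·f = 2π·462 = 2903 rad/s.
Step 2 — Component impedances:
  R: Z = R = 14 Ω
  C: Z = 1/(jωC) = -j/(ω·C) = 0 - j2.167 Ω
Step 3 — Series combination: Z_total = R + C = 14 - j2.167 Ω = 14.17∠-8.8° Ω.
Step 4 — Source phasor: V = 89.1∠-36.6° V = 71.53 - j53.12 V.
Step 5 — Current: I = V / Z = 5.563 - j2.934 A = 6.289∠-27.8° A.
Step 6 — Complex power: S = V·I* = 553.8 - j85.7 VA.
Step 7 — Real power: P = Re(S) = 553.8 W.
Step 8 — Reactive power: Q = Im(S) = -85.7 VAR.
Step 9 — Apparent power: |S| = 560.4 VA.
Step 10 — Power factor: PF = P/|S| = 0.9882 (leading).

(a) P = 553.8 W  (b) Q = -85.7 VAR  (c) S = 560.4 VA  (d) PF = 0.9882 (leading)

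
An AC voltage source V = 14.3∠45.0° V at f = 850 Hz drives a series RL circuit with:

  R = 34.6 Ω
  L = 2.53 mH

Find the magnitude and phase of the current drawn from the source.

Step 1 — Angular frequency: ω = 2π·f = 2π·850 = 5341 rad/s.
Step 2 — Component impedances:
  R: Z = R = 34.6 Ω
  L: Z = jωL = j·5341·0.00253 = 0 + j13.51 Ω
Step 3 — Series combination: Z_total = R + L = 34.6 + j13.51 Ω = 37.14∠21.3° Ω.
Step 4 — Source phasor: V = 14.3∠45.0° V = 10.11 + j10.11 V.
Step 5 — Ohm's law: I = V / Z_total = (10.11 + j10.11) / (34.6 + j13.51) = 0.3526 + j0.1545 A.
Step 6 — Convert to polar: |I| = 0.385 A, ∠I = 23.7°.

I = 0.385∠23.7° A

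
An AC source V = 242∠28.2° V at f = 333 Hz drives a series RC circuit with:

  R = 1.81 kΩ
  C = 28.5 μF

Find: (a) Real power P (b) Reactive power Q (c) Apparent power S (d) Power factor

Step 1 — Angular frequency: ω = 2π·f = 2π·333 = 2092 rad/s.
Step 2 — Component impedances:
  R: Z = R = 1810 Ω
  C: Z = 1/(jωC) = -j/(ω·C) = 0 - j16.77 Ω
Step 3 — Series combination: Z_total = R + C = 1810 - j16.77 Ω = 1810∠-0.5° Ω.
Step 4 — Source phasor: V = 242∠28.2° V = 213.3 + j114.4 V.
Step 5 — Current: I = V / Z = 0.1172 + j0.06427 A = 0.1337∠28.7° A.
Step 6 — Complex power: S = V·I* = 32.35 - j0.2998 VA.
Step 7 — Real power: P = Re(S) = 32.35 W.
Step 8 — Reactive power: Q = Im(S) = -0.2998 VAR.
Step 9 — Apparent power: |S| = 32.35 VA.
Step 10 — Power factor: PF = P/|S| = 1 (leading).

(a) P = 32.35 W  (b) Q = -0.2998 VAR  (c) S = 32.35 VA  (d) PF = 1 (leading)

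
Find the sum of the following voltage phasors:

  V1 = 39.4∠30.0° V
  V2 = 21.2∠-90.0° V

Step 1 — Convert each phasor to rectangular form:
  V1 = 39.4·(cos(30.0°) + j·sin(30.0°)) = 34.12 + j19.7 V
  V2 = 21.2·(cos(-90.0°) + j·sin(-90.0°)) = 0 - j21.2 V
Step 2 — Sum components: V_total = 34.12 - j1.5 V.
Step 3 — Convert to polar: |V_total| = 34.15 V, ∠V_total = -2.5°.

V_total = 34.15∠-2.5° V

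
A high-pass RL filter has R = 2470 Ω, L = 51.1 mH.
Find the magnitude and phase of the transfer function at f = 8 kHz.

Step 1 — Angular frequency: ω = 2π·8000 = 5.027e+04 rad/s.
Step 2 — Transfer function: H(jω) = jωL/(R + jωL).
Step 3 — Numerator jωL = j·2569; denominator R + jωL = 2470 + j2569.
Step 4 — H = 0.5196 + j0.4996.
Step 5 — Magnitude: |H| = 0.7208 (-2.8 dB); phase: φ = 43.9°.

|H| = 0.7208 (-2.8 dB), φ = 43.9°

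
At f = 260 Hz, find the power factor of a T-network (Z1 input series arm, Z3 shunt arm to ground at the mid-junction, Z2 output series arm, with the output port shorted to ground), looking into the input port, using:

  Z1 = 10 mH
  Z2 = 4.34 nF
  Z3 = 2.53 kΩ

Step 1 — Angular frequency: ω = 2π·f = 2π·260 = 1634 rad/s.
Step 2 — Component impedances:
  Z1: Z = jωL = j·1634·0.01 = 0 + j16.34 Ω
  Z2: Z = 1/(jωC) = -j/(ω·C) = 0 - j1.41e+05 Ω
  Z3: Z = R = 2530 Ω
Step 3 — With the output port shorted to ground, the output series arm Z2 runs from the junction to ground; the shunt arm Z3 also runs from the junction to ground. They appear in parallel: Z3 || Z2 = 2529 - j45.37 Ω.
Step 4 — Series with input arm Z1: Z_in = Z1 + (Z3 || Z2) = 2529 - j29.03 Ω = 2529∠-0.7° Ω.
Step 5 — Power factor: PF = cos(φ) = Re(Z)/|Z| = 2529.2/2529.4 = 0.9999.
Step 6 — Type: Im(Z) = -29.03 ⇒ leading (phase φ = -0.7°).

PF = 0.9999 (leading, φ = -0.7°)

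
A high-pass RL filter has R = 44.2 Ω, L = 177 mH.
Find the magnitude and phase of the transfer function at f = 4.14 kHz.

Step 1 — Angular frequency: ω = 2π·4140 = 2.601e+04 rad/s.
Step 2 — Transfer function: H(jω) = jωL/(R + jωL).
Step 3 — Numerator jωL = j·4604; denominator R + jωL = 44.2 + j4604.
Step 4 — H = 0.9999 + j0.009599.
Step 5 — Magnitude: |H| = 1 (-0.0 dB); phase: φ = 0.6°.

|H| = 1 (-0.0 dB), φ = 0.6°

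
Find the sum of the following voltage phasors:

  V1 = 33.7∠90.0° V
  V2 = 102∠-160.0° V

Step 1 — Convert each phasor to rectangular form:
  V1 = 33.7·(cos(90.0°) + j·sin(90.0°)) = 0 + j33.7 V
  V2 = 102·(cos(-160.0°) + j·sin(-160.0°)) = -95.85 - j34.89 V
Step 2 — Sum components: V_total = -95.85 - j1.186 V.
Step 3 — Convert to polar: |V_total| = 95.86 V, ∠V_total = -179.3°.

V_total = 95.86∠-179.3° V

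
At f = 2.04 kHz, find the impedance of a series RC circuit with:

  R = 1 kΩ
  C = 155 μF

Step 1 — Angular frequency: ω = 2π·f = 2π·2040 = 1.282e+04 rad/s.
Step 2 — Component impedances:
  R: Z = R = 1000 Ω
  C: Z = 1/(jωC) = -j/(ω·C) = 0 - j0.5033 Ω
Step 3 — Series combination: Z_total = R + C = 1000 - j0.5033 Ω = 1000∠-0.0° Ω.

Z = 1000 - j0.5033 Ω = 1000∠-0.0° Ω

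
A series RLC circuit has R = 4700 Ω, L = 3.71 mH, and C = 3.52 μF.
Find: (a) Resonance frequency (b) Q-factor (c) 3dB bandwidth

Step 1 — Resonance: ω₀ = 1/√(LC) = 1/√(0.00371·3.52e-06) = 8751 rad/s.
Step 2 — f₀ = ω₀/(2π) = 1393 Hz.
Step 3 — Series Q: Q = ω₀L/R = 8751·0.00371/4700 = 0.006907.
Step 4 — Bandwidth: Δω = ω₀/Q = 1.267e+06 rad/s; BW = Δω/(2π) = 2.016e+05 Hz.

(a) f₀ = 1393 Hz  (b) Q = 0.006907  (c) BW = 2.016e+05 Hz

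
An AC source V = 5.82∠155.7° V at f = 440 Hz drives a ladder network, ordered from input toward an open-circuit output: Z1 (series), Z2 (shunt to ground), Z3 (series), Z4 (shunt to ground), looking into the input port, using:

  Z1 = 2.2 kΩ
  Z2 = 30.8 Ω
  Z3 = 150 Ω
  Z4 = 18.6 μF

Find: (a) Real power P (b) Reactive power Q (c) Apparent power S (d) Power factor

Step 1 — Angular frequency: ω = 2π·f = 2π·440 = 2765 rad/s.
Step 2 — Component impedances:
  Z1: Z = R = 2200 Ω
  Z2: Z = R = 30.8 Ω
  Z3: Z = R = 150 Ω
  Z4: Z = 1/(jωC) = -j/(ω·C) = 0 - j19.45 Ω
Step 3 — Ladder network (open output): work backward from the far end, alternating series and parallel combinations. Z_in = 2226 - j0.5579 Ω = 2226∠-0.0° Ω.
Step 4 — Source phasor: V = 5.82∠155.7° V = -5.304 + j2.395 V.
Step 5 — Current: I = V / Z = -0.002384 + j0.001076 A = 0.002615∠155.7° A.
Step 6 — Complex power: S = V·I* = 0.01522 - j3.815e-06 VA.
Step 7 — Real power: P = Re(S) = 0.01522 W.
Step 8 — Reactive power: Q = Im(S) = -3.815e-06 VAR.
Step 9 — Apparent power: |S| = 0.01522 VA.
Step 10 — Power factor: PF = P/|S| = 1 (leading).

(a) P = 0.01522 W  (b) Q = -3.815e-06 VAR  (c) S = 0.01522 VA  (d) PF = 1 (leading)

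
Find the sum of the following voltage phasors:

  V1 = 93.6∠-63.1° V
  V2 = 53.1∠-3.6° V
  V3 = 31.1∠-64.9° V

Step 1 — Convert each phasor to rectangular form:
  V1 = 93.6·(cos(-63.1°) + j·sin(-63.1°)) = 42.35 - j83.47 V
  V2 = 53.1·(cos(-3.6°) + j·sin(-3.6°)) = 53 - j3.334 V
  V3 = 31.1·(cos(-64.9°) + j·sin(-64.9°)) = 13.19 - j28.16 V
Step 2 — Sum components: V_total = 108.5 - j115 V.
Step 3 — Convert to polar: |V_total| = 158.1 V, ∠V_total = -46.6°.

V_total = 158.1∠-46.6° V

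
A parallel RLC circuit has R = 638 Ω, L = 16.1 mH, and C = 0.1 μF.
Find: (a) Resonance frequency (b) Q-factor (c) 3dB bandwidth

Step 1 — Resonance: ω₀ = 1/√(LC) = 1/√(0.0161·1e-07) = 2.492e+04 rad/s.
Step 2 — f₀ = ω₀/(2π) = 3966 Hz.
Step 3 — Parallel Q: Q = R/(ω₀L) = 638/(2.492e+04·0.0161) = 1.59.
Step 4 — Bandwidth: Δω = ω₀/Q = 1.567e+04 rad/s; BW = Δω/(2π) = 2495 Hz.

(a) f₀ = 3966 Hz  (b) Q = 1.59  (c) BW = 2495 Hz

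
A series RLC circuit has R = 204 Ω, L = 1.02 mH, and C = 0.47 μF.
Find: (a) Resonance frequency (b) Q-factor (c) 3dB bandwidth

Step 1 — Resonance condition Im(Z)=0 gives ω₀ = 1/√(LC).
Step 2 — ω₀ = 1/√(0.00102·4.7e-07) = 4.567e+04 rad/s.
Step 3 — f₀ = ω₀/(2π) = 7269 Hz.
Step 4 — Series Q: Q = ω₀L/R = 4.567e+04·0.00102/204 = 0.2284.
Step 5 — 3dB bandwidth: Δω = ω₀/Q = 2e+05 rad/s; BW = Δω/(2π) = 3.183e+04 Hz.

(a) f₀ = 7269 Hz  (b) Q = 0.2284  (c) BW = 3.183e+04 Hz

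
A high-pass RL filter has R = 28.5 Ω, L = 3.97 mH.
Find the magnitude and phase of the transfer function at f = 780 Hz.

Step 1 — Angular frequency: ω = 2π·780 = 4901 rad/s.
Step 2 — Transfer function: H(jω) = jωL/(R + jωL).
Step 3 — Numerator jωL = j·19.46; denominator R + jωL = 28.5 + j19.46.
Step 4 — H = 0.3179 + j0.4657.
Step 5 — Magnitude: |H| = 0.5638 (-5.0 dB); phase: φ = 55.7°.

|H| = 0.5638 (-5.0 dB), φ = 55.7°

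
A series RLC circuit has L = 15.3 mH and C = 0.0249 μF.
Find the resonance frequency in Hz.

Step 1 — Resonance condition Im(Z)=0 gives ω₀ = 1/√(LC).
Step 2 — ω₀ = 1/√(0.0153·2.49e-08) = 5.123e+04 rad/s.
Step 3 — f₀ = ω₀/(2π) = 8154 Hz.

f₀ = 8154 Hz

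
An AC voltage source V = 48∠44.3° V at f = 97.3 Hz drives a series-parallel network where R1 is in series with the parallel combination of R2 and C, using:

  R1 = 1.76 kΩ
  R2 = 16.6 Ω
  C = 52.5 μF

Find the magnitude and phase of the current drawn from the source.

Step 1 — Angular frequency: ω = 2π·f = 2π·97.3 = 611.4 rad/s.
Step 2 — Component impedances:
  R1: Z = R = 1760 Ω
  R2: Z = R = 16.6 Ω
  C: Z = 1/(jωC) = -j/(ω·C) = 0 - j31.16 Ω
Step 3 — Parallel branch: R2 || C = 1/(1/R2 + 1/C) = 12.93 - j6.889 Ω.
Step 4 — Series with R1: Z_total = R1 + (R2 || C) = 1773 - j6.889 Ω = 1773∠-0.2° Ω.
Step 5 — Source phasor: V = 48∠44.3° V = 34.35 + j33.52 V.
Step 6 — Ohm's law: I = V / Z_total = (34.35 + j33.52) / (1773 - j6.889) = 0.0193 + j0.01898 A.
Step 7 — Convert to polar: |I| = 0.02707 A, ∠I = 44.5°.

I = 0.02707∠44.5° A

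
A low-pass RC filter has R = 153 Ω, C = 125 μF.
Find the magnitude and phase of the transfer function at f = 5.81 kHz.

Step 1 — Angular frequency: ω = 2π·5810 = 3.651e+04 rad/s.
Step 2 — Transfer function: H(jω) = 1/(1 + jωRC).
Step 3 — Denominator: 1 + jωRC = 1 + j·3.651e+04·153·0.000125 = 1 + j698.2.
Step 4 — H = 2.052e-06 - j0.001432.
Step 5 — Magnitude: |H| = 0.001432 (-56.9 dB); phase: φ = -89.9°.

|H| = 0.001432 (-56.9 dB), φ = -89.9°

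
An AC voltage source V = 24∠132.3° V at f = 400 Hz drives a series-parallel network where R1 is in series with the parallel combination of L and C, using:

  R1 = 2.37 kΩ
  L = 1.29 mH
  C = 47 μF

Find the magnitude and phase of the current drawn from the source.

Step 1 — Angular frequency: ω = 2π·f = 2π·400 = 2513 rad/s.
Step 2 — Component impedances:
  R1: Z = R = 2370 Ω
  L: Z = jωL = j·2513·0.00129 = 0 + j3.242 Ω
  C: Z = 1/(jωC) = -j/(ω·C) = 0 - j8.466 Ω
Step 3 — Parallel branch: L || C = 1/(1/L + 1/C) = 0 + j5.254 Ω.
Step 4 — Series with R1: Z_total = R1 + (L || C) = 2370 + j5.254 Ω = 2370∠0.1° Ω.
Step 5 — Source phasor: V = 24∠132.3° V = -16.15 + j17.75 V.
Step 6 — Ohm's law: I = V / Z_total = (-16.15 + j17.75) / (2370 + j5.254) = -0.006799 + j0.007505 A.
Step 7 — Convert to polar: |I| = 0.01013 A, ∠I = 132.2°.

I = 0.01013∠132.2° A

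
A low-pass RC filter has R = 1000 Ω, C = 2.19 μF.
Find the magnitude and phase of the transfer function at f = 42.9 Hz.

Step 1 — Angular frequency: ω = 2π·42.9 = 269.5 rad/s.
Step 2 — Transfer function: H(jω) = 1/(1 + jωRC).
Step 3 — Denominator: 1 + jωRC = 1 + j·269.5·1000·2.19e-06 = 1 + j0.5903.
Step 4 — H = 0.7416 - j0.4378.
Step 5 — Magnitude: |H| = 0.8612 (-1.3 dB); phase: φ = -30.6°.

|H| = 0.8612 (-1.3 dB), φ = -30.6°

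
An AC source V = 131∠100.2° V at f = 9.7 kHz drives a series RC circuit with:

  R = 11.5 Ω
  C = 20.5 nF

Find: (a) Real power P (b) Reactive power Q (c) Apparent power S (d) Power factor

Step 1 — Angular frequency: ω = 2π·f = 2π·9700 = 6.095e+04 rad/s.
Step 2 — Component impedances:
  R: Z = R = 11.5 Ω
  C: Z = 1/(jωC) = -j/(ω·C) = 0 - j800.4 Ω
Step 3 — Series combination: Z_total = R + C = 11.5 - j800.4 Ω = 800.5∠-89.2° Ω.
Step 4 — Source phasor: V = 131∠100.2° V = -23.2 + j128.9 V.
Step 5 — Current: I = V / Z = -0.1615 - j0.02666 A = 0.1637∠-170.6° A.
Step 6 — Complex power: S = V·I* = 0.308 - j21.44 VA.
Step 7 — Real power: P = Re(S) = 0.308 W.
Step 8 — Reactive power: Q = Im(S) = -21.44 VAR.
Step 9 — Apparent power: |S| = 21.44 VA.
Step 10 — Power factor: PF = P/|S| = 0.01437 (leading).

(a) P = 0.308 W  (b) Q = -21.44 VAR  (c) S = 21.44 VA  (d) PF = 0.01437 (leading)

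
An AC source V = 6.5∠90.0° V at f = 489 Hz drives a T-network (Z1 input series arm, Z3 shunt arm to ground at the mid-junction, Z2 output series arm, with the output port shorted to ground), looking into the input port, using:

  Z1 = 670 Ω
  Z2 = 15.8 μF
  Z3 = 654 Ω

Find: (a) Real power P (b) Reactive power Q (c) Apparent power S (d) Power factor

Step 1 — Angular frequency: ω = 2π·f = 2π·489 = 3072 rad/s.
Step 2 — Component impedances:
  Z1: Z = R = 670 Ω
  Z2: Z = 1/(jωC) = -j/(ω·C) = 0 - j20.6 Ω
  Z3: Z = R = 654 Ω
Step 3 — With the output port shorted to ground, the output series arm Z2 runs from the junction to ground; the shunt arm Z3 also runs from the junction to ground. They appear in parallel: Z3 || Z2 = 0.6482 - j20.58 Ω.
Step 4 — Series with input arm Z1: Z_in = Z1 + (Z3 || Z2) = 670.6 - j20.58 Ω = 671∠-1.8° Ω.
Step 5 — Source phasor: V = 6.5∠90.0° V = 0 + j6.5 V.
Step 6 — Current: I = V / Z = -0.0002971 + j0.009683 A = 0.009688∠91.8° A.
Step 7 — Complex power: S = V·I* = 0.06294 - j0.001931 VA.
Step 8 — Real power: P = Re(S) = 0.06294 W.
Step 9 — Reactive power: Q = Im(S) = -0.001931 VAR.
Step 10 — Apparent power: |S| = 0.06297 VA.
Step 11 — Power factor: PF = P/|S| = 0.9995 (leading).

(a) P = 0.06294 W  (b) Q = -0.001931 VAR  (c) S = 0.06297 VA  (d) PF = 0.9995 (leading)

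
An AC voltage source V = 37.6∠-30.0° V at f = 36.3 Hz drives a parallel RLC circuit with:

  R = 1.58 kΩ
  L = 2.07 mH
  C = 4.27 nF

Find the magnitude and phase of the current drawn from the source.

Step 1 — Angular frequency: ω = 2π·f = 2π·36.3 = 228.1 rad/s.
Step 2 — Component impedances:
  R: Z = R = 1580 Ω
  L: Z = jωL = j·228.1·0.00207 = 0 + j0.4721 Ω
  C: Z = 1/(jωC) = -j/(ω·C) = 0 - j1.027e+06 Ω
Step 3 — Parallel combination: 1/Z_total = 1/R + 1/L + 1/C; Z_total = 0.0001411 + j0.4721 Ω = 0.4721∠90.0° Ω.
Step 4 — Source phasor: V = 37.6∠-30.0° V = 32.56 - j18.8 V.
Step 5 — Ohm's law: I = V / Z_total = (32.56 - j18.8) / (0.0001411 + j0.4721) = -39.8 - j68.98 A.
Step 6 — Convert to polar: |I| = 79.64 A, ∠I = -120.0°.

I = 79.64∠-120.0° A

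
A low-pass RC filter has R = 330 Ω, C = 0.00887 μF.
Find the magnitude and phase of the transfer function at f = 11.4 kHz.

Step 1 — Angular frequency: ω = 2π·1.14e+04 = 7.163e+04 rad/s.
Step 2 — Transfer function: H(jω) = 1/(1 + jωRC).
Step 3 — Denominator: 1 + jωRC = 1 + j·7.163e+04·330·8.87e-09 = 1 + j0.2097.
Step 4 — H = 0.9579 - j0.2008.
Step 5 — Magnitude: |H| = 0.9787 (-0.2 dB); phase: φ = -11.8°.

|H| = 0.9787 (-0.2 dB), φ = -11.8°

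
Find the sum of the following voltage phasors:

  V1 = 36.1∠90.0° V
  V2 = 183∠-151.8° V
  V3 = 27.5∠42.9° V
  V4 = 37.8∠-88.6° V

Step 1 — Convert each phasor to rectangular form:
  V1 = 36.1·(cos(90.0°) + j·sin(90.0°)) = 0 + j36.1 V
  V2 = 183·(cos(-151.8°) + j·sin(-151.8°)) = -161.3 - j86.48 V
  V3 = 27.5·(cos(42.9°) + j·sin(42.9°)) = 20.14 + j18.72 V
  V4 = 37.8·(cos(-88.6°) + j·sin(-88.6°)) = 0.9235 - j37.79 V
Step 2 — Sum components: V_total = -140.2 - j69.45 V.
Step 3 — Convert to polar: |V_total| = 156.5 V, ∠V_total = -153.7°.

V_total = 156.5∠-153.7° V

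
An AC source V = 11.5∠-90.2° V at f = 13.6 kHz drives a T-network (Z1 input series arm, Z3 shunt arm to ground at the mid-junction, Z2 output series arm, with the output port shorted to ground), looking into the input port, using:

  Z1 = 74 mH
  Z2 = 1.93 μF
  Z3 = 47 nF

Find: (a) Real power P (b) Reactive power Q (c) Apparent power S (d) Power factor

Step 1 — Angular frequency: ω = 2π·f = 2π·1.36e+04 = 8.545e+04 rad/s.
Step 2 — Component impedances:
  Z1: Z = jωL = j·8.545e+04·0.074 = 0 + j6323 Ω
  Z2: Z = 1/(jωC) = -j/(ω·C) = 0 - j6.064 Ω
  Z3: Z = 1/(jωC) = -j/(ω·C) = 0 - j249 Ω
Step 3 — With the output port shorted to ground, the output series arm Z2 runs from the junction to ground; the shunt arm Z3 also runs from the junction to ground. They appear in parallel: Z3 || Z2 = 0 - j5.919 Ω.
Step 4 — Series with input arm Z1: Z_in = Z1 + (Z3 || Z2) = 0 + j6317 Ω = 6317∠90.0° Ω.
Step 5 — Source phasor: V = 11.5∠-90.2° V = -0.04014 - j11.5 V.
Step 6 — Current: I = V / Z = -0.00182 + j6.354e-06 A = 0.00182∠179.8° A.
Step 7 — Complex power: S = V·I* = 0 + j0.02093 VA.
Step 8 — Real power: P = Re(S) = 0 W.
Step 9 — Reactive power: Q = Im(S) = 0.02093 VAR.
Step 10 — Apparent power: |S| = 0.02093 VA.
Step 11 — Power factor: PF = P/|S| = 0 (lagging).

(a) P = 0 W  (b) Q = 0.02093 VAR  (c) S = 0.02093 VA  (d) PF = 0 (lagging)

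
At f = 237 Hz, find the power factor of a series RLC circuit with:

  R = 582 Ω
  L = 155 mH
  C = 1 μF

Step 1 — Angular frequency: ω = 2π·f = 2π·237 = 1489 rad/s.
Step 2 — Component impedances:
  R: Z = R = 582 Ω
  L: Z = jωL = j·1489·0.155 = 0 + j230.8 Ω
  C: Z = 1/(jωC) = -j/(ω·C) = 0 - j671.5 Ω
Step 3 — Series combination: Z_total = R + L + C = 582 - j440.7 Ω = 730∠-37.1° Ω.
Step 4 — Power factor: PF = cos(φ) = Re(Z)/|Z| = 582/730.04 = 0.7972.
Step 5 — Type: Im(Z) = -440.7 ⇒ leading (phase φ = -37.1°).

PF = 0.7972 (leading, φ = -37.1°)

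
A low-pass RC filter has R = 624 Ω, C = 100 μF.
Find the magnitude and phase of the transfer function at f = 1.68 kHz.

Step 1 — Angular frequency: ω = 2π·1680 = 1.056e+04 rad/s.
Step 2 — Transfer function: H(jω) = 1/(1 + jωRC).
Step 3 — Denominator: 1 + jωRC = 1 + j·1.056e+04·624·0.0001 = 1 + j658.7.
Step 4 — H = 2.305e-06 - j0.001518.
Step 5 — Magnitude: |H| = 0.001518 (-56.4 dB); phase: φ = -89.9°.

|H| = 0.001518 (-56.4 dB), φ = -89.9°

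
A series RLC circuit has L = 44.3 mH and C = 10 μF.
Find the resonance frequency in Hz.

Step 1 — Resonance condition Im(Z)=0 gives ω₀ = 1/√(LC).
Step 2 — ω₀ = 1/√(0.0443·1e-05) = 1502 rad/s.
Step 3 — f₀ = ω₀/(2π) = 239.1 Hz.

f₀ = 239.1 Hz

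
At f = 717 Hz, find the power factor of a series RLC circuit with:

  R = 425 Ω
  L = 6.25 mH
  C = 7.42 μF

Step 1 — Angular frequency: ω = 2π·f = 2π·717 = 4505 rad/s.
Step 2 — Component impedances:
  R: Z = R = 425 Ω
  L: Z = jωL = j·4505·0.00625 = 0 + j28.16 Ω
  C: Z = 1/(jωC) = -j/(ω·C) = 0 - j29.92 Ω
Step 3 — Series combination: Z_total = R + L + C = 425 - j1.759 Ω = 425∠-0.2° Ω.
Step 4 — Power factor: PF = cos(φ) = Re(Z)/|Z| = 425/425 = 1.
Step 5 — Type: Im(Z) = -1.759 ⇒ leading (phase φ = -0.2°).

PF = 1 (leading, φ = -0.2°)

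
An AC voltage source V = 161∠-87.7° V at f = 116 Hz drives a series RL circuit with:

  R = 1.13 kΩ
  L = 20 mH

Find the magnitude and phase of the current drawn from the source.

Step 1 — Angular frequency: ω = 2π·f = 2π·116 = 728.8 rad/s.
Step 2 — Component impedances:
  R: Z = R = 1130 Ω
  L: Z = jωL = j·728.8·0.02 = 0 + j14.58 Ω
Step 3 — Series combination: Z_total = R + L = 1130 + j14.58 Ω = 1130∠0.7° Ω.
Step 4 — Source phasor: V = 161∠-87.7° V = 6.461 - j160.9 V.
Step 5 — Ohm's law: I = V / Z_total = (6.461 - j160.9) / (1130 + j14.58) = 0.003881 - j0.1424 A.
Step 6 — Convert to polar: |I| = 0.1425 A, ∠I = -88.4°.

I = 0.1425∠-88.4° A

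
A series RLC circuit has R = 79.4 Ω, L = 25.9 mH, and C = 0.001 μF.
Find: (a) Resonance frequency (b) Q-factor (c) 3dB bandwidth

Step 1 — Resonance: ω₀ = 1/√(LC) = 1/√(0.0259·1e-09) = 1.965e+05 rad/s.
Step 2 — f₀ = ω₀/(2π) = 3.127e+04 Hz.
Step 3 — Series Q: Q = ω₀L/R = 1.965e+05·0.0259/79.4 = 64.1.
Step 4 — Bandwidth: Δω = ω₀/Q = 3066 rad/s; BW = Δω/(2π) = 487.9 Hz.

(a) f₀ = 3.127e+04 Hz  (b) Q = 64.1  (c) BW = 487.9 Hz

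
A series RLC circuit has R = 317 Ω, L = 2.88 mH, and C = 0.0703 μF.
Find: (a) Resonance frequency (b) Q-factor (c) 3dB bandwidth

Step 1 — Resonance condition Im(Z)=0 gives ω₀ = 1/√(LC).
Step 2 — ω₀ = 1/√(0.00288·7.03e-08) = 7.028e+04 rad/s.
Step 3 — f₀ = ω₀/(2π) = 1.119e+04 Hz.
Step 4 — Series Q: Q = ω₀L/R = 7.028e+04·0.00288/317 = 0.6385.
Step 5 — 3dB bandwidth: Δω = ω₀/Q = 1.101e+05 rad/s; BW = Δω/(2π) = 1.752e+04 Hz.

(a) f₀ = 1.119e+04 Hz  (b) Q = 0.6385  (c) BW = 1.752e+04 Hz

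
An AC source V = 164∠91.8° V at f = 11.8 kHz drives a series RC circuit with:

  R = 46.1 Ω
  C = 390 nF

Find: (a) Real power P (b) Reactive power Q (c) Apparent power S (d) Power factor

Step 1 — Angular frequency: ω = 2π·f = 2π·1.18e+04 = 7.414e+04 rad/s.
Step 2 — Component impedances:
  R: Z = R = 46.1 Ω
  C: Z = 1/(jωC) = -j/(ω·C) = 0 - j34.58 Ω
Step 3 — Series combination: Z_total = R + C = 46.1 - j34.58 Ω = 57.63∠-36.9° Ω.
Step 4 — Source phasor: V = 164∠91.8° V = -5.151 + j163.9 V.
Step 5 — Current: I = V / Z = -1.778 + j2.222 A = 2.846∠128.7° A.
Step 6 — Complex power: S = V·I* = 373.3 - j280.1 VA.
Step 7 — Real power: P = Re(S) = 373.3 W.
Step 8 — Reactive power: Q = Im(S) = -280.1 VAR.
Step 9 — Apparent power: |S| = 466.7 VA.
Step 10 — Power factor: PF = P/|S| = 0.7999 (leading).

(a) P = 373.3 W  (b) Q = -280.1 VAR  (c) S = 466.7 VA  (d) PF = 0.7999 (leading)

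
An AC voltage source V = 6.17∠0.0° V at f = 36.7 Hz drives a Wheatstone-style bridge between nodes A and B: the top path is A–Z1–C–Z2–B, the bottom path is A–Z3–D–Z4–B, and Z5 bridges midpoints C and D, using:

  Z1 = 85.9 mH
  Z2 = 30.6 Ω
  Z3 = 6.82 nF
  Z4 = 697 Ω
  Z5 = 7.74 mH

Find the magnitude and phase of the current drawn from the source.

Step 1 — Angular frequency: ω = 2π·f = 2π·36.7 = 230.6 rad/s.
Step 2 — Component impedances:
  Z1: Z = jωL = j·230.6·0.0859 = 0 + j19.81 Ω
  Z2: Z = R = 30.6 Ω
  Z3: Z = 1/(jωC) = -j/(ω·C) = 0 - j6.359e+05 Ω
  Z4: Z = R = 697 Ω
  Z5: Z = jωL = j·230.6·0.00774 = 0 + j1.785 Ω
Step 3 — Bridge requires nodal analysis (the Z5 bridge couples midpoints C and D, so the two paths cannot be reduced to a simple series/parallel combination). Setting node B to ground and injecting 1 A at node A, the 3-node admittance system at A, C, D solves to V_A = Z_AB = 29.31 + j19.81 Ω = 35.38∠34.1° Ω.
Step 4 — Source phasor: V = 6.17∠0.0° V = 6.17 V.
Step 5 — Ohm's law: I = V / Z_total = (6.17) / (29.31 + j19.81) = 0.1445 - j0.09765 A.
Step 6 — Convert to polar: |I| = 0.1744 A, ∠I = -34.1°.

I = 0.1744∠-34.1° A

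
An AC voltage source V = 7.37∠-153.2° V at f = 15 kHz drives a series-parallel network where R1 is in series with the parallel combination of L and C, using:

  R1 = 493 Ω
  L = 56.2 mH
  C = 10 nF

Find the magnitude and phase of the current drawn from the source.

Step 1 — Angular frequency: ω = 2π·f = 2π·1.5e+04 = 9.425e+04 rad/s.
Step 2 — Component impedances:
  R1: Z = R = 493 Ω
  L: Z = jωL = j·9.425e+04·0.0562 = 0 + j5297 Ω
  C: Z = 1/(jωC) = -j/(ω·C) = 0 - j1061 Ω
Step 3 — Parallel branch: L || C = 1/(1/L + 1/C) = 0 - j1327 Ω.
Step 4 — Series with R1: Z_total = R1 + (L || C) = 493 - j1327 Ω = 1415∠-69.6° Ω.
Step 5 — Source phasor: V = 7.37∠-153.2° V = -6.578 - j3.323 V.
Step 6 — Ohm's law: I = V / Z_total = (-6.578 - j3.323) / (493 - j1327) = 0.0005819 - j0.005174 A.
Step 7 — Convert to polar: |I| = 0.005207 A, ∠I = -83.6°.

I = 0.005207∠-83.6° A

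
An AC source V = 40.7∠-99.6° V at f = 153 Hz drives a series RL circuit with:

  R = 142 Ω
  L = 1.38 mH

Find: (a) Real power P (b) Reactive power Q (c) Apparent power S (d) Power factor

Step 1 — Angular frequency: ω = 2π·f = 2π·153 = 961.3 rad/s.
Step 2 — Component impedances:
  R: Z = R = 142 Ω
  L: Z = jωL = j·961.3·0.00138 = 0 + j1.327 Ω
Step 3 — Series combination: Z_total = R + L = 142 + j1.327 Ω = 142∠0.5° Ω.
Step 4 — Source phasor: V = 40.7∠-99.6° V = -6.787 - j40.13 V.
Step 5 — Current: I = V / Z = -0.05044 - j0.2821 A = 0.2866∠-100.1° A.
Step 6 — Complex power: S = V·I* = 11.66 + j0.109 VA.
Step 7 — Real power: P = Re(S) = 11.66 W.
Step 8 — Reactive power: Q = Im(S) = 0.109 VAR.
Step 9 — Apparent power: |S| = 11.66 VA.
Step 10 — Power factor: PF = P/|S| = 1 (lagging).

(a) P = 11.66 W  (b) Q = 0.109 VAR  (c) S = 11.66 VA  (d) PF = 1 (lagging)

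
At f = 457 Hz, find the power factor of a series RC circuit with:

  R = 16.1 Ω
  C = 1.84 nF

Step 1 — Angular frequency: ω = 2π·f = 2π·457 = 2871 rad/s.
Step 2 — Component impedances:
  R: Z = R = 16.1 Ω
  C: Z = 1/(jωC) = -j/(ω·C) = 0 - j1.893e+05 Ω
Step 3 — Series combination: Z_total = R + C = 16.1 - j1.893e+05 Ω = 1.893e+05∠-90.0° Ω.
Step 4 — Power factor: PF = cos(φ) = Re(Z)/|Z| = 16.1/1.8927e+05 = 8.506e-05.
Step 5 — Type: Im(Z) = -1.893e+05 ⇒ leading (phase φ = -90.0°).

PF = 8.506e-05 (leading, φ = -90.0°)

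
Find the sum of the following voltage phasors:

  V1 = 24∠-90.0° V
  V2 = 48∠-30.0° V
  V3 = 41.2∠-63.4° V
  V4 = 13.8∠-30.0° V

Step 1 — Convert each phasor to rectangular form:
  V1 = 24·(cos(-90.0°) + j·sin(-90.0°)) = 0 - j24 V
  V2 = 48·(cos(-30.0°) + j·sin(-30.0°)) = 41.57 - j24 V
  V3 = 41.2·(cos(-63.4°) + j·sin(-63.4°)) = 18.45 - j36.84 V
  V4 = 13.8·(cos(-30.0°) + j·sin(-30.0°)) = 11.95 - j6.9 V
Step 2 — Sum components: V_total = 71.97 - j91.74 V.
Step 3 — Convert to polar: |V_total| = 116.6 V, ∠V_total = -51.9°.

V_total = 116.6∠-51.9° V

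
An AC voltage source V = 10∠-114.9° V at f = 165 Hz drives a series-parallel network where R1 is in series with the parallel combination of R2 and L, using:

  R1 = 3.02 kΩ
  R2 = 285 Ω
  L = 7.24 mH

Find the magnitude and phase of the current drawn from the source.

Step 1 — Angular frequency: ω = 2π·f = 2π·165 = 1037 rad/s.
Step 2 — Component impedances:
  R1: Z = R = 3020 Ω
  R2: Z = R = 285 Ω
  L: Z = jωL = j·1037·0.00724 = 0 + j7.506 Ω
Step 3 — Parallel branch: R2 || L = 1/(1/R2 + 1/L) = 0.1975 + j7.501 Ω.
Step 4 — Series with R1: Z_total = R1 + (R2 || L) = 3020 + j7.501 Ω = 3020∠0.1° Ω.
Step 5 — Source phasor: V = 10∠-114.9° V = -4.21 - j9.07 V.
Step 6 — Ohm's law: I = V / Z_total = (-4.21 - j9.07) / (3020 + j7.501) = -0.001402 - j0.003 A.
Step 7 — Convert to polar: |I| = 0.003311 A, ∠I = -115.0°.

I = 0.003311∠-115.0° A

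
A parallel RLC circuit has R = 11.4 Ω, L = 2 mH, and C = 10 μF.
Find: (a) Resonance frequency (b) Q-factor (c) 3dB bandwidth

Step 1 — Resonance: ω₀ = 1/√(LC) = 1/√(0.002·1e-05) = 7071 rad/s.
Step 2 — f₀ = ω₀/(2π) = 1125 Hz.
Step 3 — Parallel Q: Q = R/(ω₀L) = 11.4/(7071·0.002) = 0.8061.
Step 4 — Bandwidth: Δω = ω₀/Q = 8772 rad/s; BW = Δω/(2π) = 1396 Hz.

(a) f₀ = 1125 Hz  (b) Q = 0.8061  (c) BW = 1396 Hz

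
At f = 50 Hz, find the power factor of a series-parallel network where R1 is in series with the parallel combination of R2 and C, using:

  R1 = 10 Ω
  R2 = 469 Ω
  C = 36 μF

Step 1 — Angular frequency: ω = 2π·f = 2π·50 = 314.2 rad/s.
Step 2 — Component impedances:
  R1: Z = R = 10 Ω
  R2: Z = R = 469 Ω
  C: Z = 1/(jωC) = -j/(ω·C) = 0 - j88.42 Ω
Step 3 — Parallel branch: R2 || C = 1/(1/R2 + 1/C) = 16.1 - j85.38 Ω.
Step 4 — Series with R1: Z_total = R1 + (R2 || C) = 26.1 - j85.38 Ω = 89.28∠-73.0° Ω.
Step 5 — Power factor: PF = cos(φ) = Re(Z)/|Z| = 26.1/89.28 = 0.2923.
Step 6 — Type: Im(Z) = -85.38 ⇒ leading (phase φ = -73.0°).

PF = 0.2923 (leading, φ = -73.0°)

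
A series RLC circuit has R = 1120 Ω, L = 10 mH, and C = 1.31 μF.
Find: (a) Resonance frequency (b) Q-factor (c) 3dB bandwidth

Step 1 — Resonance condition Im(Z)=0 gives ω₀ = 1/√(LC).
Step 2 — ω₀ = 1/√(0.01·1.31e-06) = 8737 rad/s.
Step 3 — f₀ = ω₀/(2π) = 1391 Hz.
Step 4 — Series Q: Q = ω₀L/R = 8737·0.01/1120 = 0.07801.
Step 5 — 3dB bandwidth: Δω = ω₀/Q = 1.12e+05 rad/s; BW = Δω/(2π) = 1.783e+04 Hz.

(a) f₀ = 1391 Hz  (b) Q = 0.07801  (c) BW = 1.783e+04 Hz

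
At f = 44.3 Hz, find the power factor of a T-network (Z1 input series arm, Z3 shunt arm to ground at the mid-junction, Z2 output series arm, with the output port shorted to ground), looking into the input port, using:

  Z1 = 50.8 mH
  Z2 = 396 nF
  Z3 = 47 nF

Step 1 — Angular frequency: ω = 2π·f = 2π·44.3 = 278.3 rad/s.
Step 2 — Component impedances:
  Z1: Z = jωL = j·278.3·0.0508 = 0 + j14.14 Ω
  Z2: Z = 1/(jωC) = -j/(ω·C) = 0 - j9072 Ω
  Z3: Z = 1/(jωC) = -j/(ω·C) = 0 - j7.644e+04 Ω
Step 3 — With the output port shorted to ground, the output series arm Z2 runs from the junction to ground; the shunt arm Z3 also runs from the junction to ground. They appear in parallel: Z3 || Z2 = 0 - j8110 Ω.
Step 4 — Series with input arm Z1: Z_in = Z1 + (Z3 || Z2) = 0 - j8096 Ω = 8096∠-90.0° Ω.
Step 5 — Power factor: PF = cos(φ) = Re(Z)/|Z| = 0/8096 = 0.
Step 6 — Type: Im(Z) = -8096 ⇒ leading (phase φ = -90.0°).

PF = 0 (leading, φ = -90.0°)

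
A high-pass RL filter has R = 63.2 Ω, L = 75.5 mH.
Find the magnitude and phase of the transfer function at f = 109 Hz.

Step 1 — Angular frequency: ω = 2π·109 = 684.9 rad/s.
Step 2 — Transfer function: H(jω) = jωL/(R + jωL).
Step 3 — Numerator jωL = j·51.71; denominator R + jωL = 63.2 + j51.71.
Step 4 — H = 0.401 + j0.4901.
Step 5 — Magnitude: |H| = 0.6332 (-4.0 dB); phase: φ = 50.7°.

|H| = 0.6332 (-4.0 dB), φ = 50.7°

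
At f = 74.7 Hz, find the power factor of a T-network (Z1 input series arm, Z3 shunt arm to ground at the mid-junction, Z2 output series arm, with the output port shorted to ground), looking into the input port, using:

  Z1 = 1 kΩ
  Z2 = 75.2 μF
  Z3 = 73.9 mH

Step 1 — Angular frequency: ω = 2π·f = 2π·74.7 = 469.4 rad/s.
Step 2 — Component impedances:
  Z1: Z = R = 1000 Ω
  Z2: Z = 1/(jωC) = -j/(ω·C) = 0 - j28.33 Ω
  Z3: Z = jωL = j·469.4·0.0739 = 0 + j34.69 Ω
Step 3 — With the output port shorted to ground, the output series arm Z2 runs from the junction to ground; the shunt arm Z3 also runs from the junction to ground. They appear in parallel: Z3 || Z2 = 0 - j154.7 Ω.
Step 4 — Series with input arm Z1: Z_in = Z1 + (Z3 || Z2) = 1000 - j154.7 Ω = 1012∠-8.8° Ω.
Step 5 — Power factor: PF = cos(φ) = Re(Z)/|Z| = 1000/1011.9 = 0.9882.
Step 6 — Type: Im(Z) = -154.7 ⇒ leading (phase φ = -8.8°).

PF = 0.9882 (leading, φ = -8.8°)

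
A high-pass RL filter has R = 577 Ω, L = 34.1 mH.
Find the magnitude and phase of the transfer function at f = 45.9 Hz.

Step 1 — Angular frequency: ω = 2π·45.9 = 288.4 rad/s.
Step 2 — Transfer function: H(jω) = jωL/(R + jωL).
Step 3 — Numerator jωL = j·9.834; denominator R + jωL = 577 + j9.834.
Step 4 — H = 0.0002904 + j0.01704.
Step 5 — Magnitude: |H| = 0.01704 (-35.4 dB); phase: φ = 89.0°.

|H| = 0.01704 (-35.4 dB), φ = 89.0°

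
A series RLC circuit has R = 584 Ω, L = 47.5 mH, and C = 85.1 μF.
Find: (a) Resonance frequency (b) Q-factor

Step 1 — Resonance condition Im(Z)=0 gives ω₀ = 1/√(LC).
Step 2 — ω₀ = 1/√(0.0475·8.51e-05) = 497.4 rad/s.
Step 3 — f₀ = ω₀/(2π) = 79.16 Hz.
Step 4 — Series Q: Q = ω₀L/R = 497.4·0.0475/584 = 0.04045.

(a) f₀ = 79.16 Hz  (b) Q = 0.04045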